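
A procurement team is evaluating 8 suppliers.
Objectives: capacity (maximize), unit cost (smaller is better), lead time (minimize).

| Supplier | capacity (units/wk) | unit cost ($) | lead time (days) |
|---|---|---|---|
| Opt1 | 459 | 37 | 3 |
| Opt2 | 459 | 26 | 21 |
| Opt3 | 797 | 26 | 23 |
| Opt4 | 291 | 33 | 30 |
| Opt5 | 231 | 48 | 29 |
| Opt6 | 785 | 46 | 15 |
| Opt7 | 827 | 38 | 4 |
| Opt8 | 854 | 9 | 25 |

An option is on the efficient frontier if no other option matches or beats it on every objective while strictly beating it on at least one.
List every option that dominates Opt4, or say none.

Opt2: capacity 459≥291, unit cost 26≤33, lead time 21≤30 — dominates Opt4.
Opt3: capacity 797≥291, unit cost 26≤33, lead time 23≤30 — dominates Opt4.
Opt8: capacity 854≥291, unit cost 9≤33, lead time 25≤30 — dominates Opt4.
Others (Opt1, Opt5, Opt6, Opt7) are each worse than Opt4 on at least one objective.

Opt2, Opt3, Opt8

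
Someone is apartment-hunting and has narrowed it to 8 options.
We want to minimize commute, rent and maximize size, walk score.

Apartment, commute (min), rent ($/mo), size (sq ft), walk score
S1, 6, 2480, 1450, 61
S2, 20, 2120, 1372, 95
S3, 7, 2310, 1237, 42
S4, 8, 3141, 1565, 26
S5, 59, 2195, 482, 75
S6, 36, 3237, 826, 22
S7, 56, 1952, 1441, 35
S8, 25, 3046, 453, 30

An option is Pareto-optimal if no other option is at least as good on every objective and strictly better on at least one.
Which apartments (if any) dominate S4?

none

S1: worse on size (1450 vs 1565).
S2: worse on commute (20 vs 8).
S3: worse on size (1237 vs 1565).
S5: worse on commute (59 vs 8).
S6: worse on commute (36 vs 8).
S7: worse on commute (56 vs 8).
S8: worse on commute (25 vs 8).
No option dominates S4.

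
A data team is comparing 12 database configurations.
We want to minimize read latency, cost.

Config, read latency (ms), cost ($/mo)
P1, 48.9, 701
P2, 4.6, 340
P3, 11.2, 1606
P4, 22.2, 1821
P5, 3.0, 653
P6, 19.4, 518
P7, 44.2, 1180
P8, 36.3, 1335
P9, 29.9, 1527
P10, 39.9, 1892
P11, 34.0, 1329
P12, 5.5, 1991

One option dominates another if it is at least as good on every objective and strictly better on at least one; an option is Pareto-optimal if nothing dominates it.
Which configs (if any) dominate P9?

P2, P5, P6

P2: read latency 4.6≤29.9, cost 340≤1527 — dominates P9.
P5: read latency 3.0≤29.9, cost 653≤1527 — dominates P9.
P6: read latency 19.4≤29.9, cost 518≤1527 — dominates P9.
Others (P1, P3, P4, P7, P8, P10, P11, P12) are each worse than P9 on at least one objective.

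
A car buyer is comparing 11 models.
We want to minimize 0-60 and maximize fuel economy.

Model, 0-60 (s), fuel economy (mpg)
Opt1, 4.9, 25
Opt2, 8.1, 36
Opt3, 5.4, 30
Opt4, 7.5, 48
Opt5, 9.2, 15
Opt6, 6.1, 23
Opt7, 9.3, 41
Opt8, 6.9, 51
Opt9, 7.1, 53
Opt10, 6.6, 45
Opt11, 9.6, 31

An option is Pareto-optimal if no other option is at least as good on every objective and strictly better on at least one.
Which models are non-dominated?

Opt1: not dominated (best 0-60).
Opt2: dominated by Opt4 (0-60 7.5≤8.1, fuel economy 48≥36).
Opt3: not dominated.
Opt4: dominated by Opt8 (0-60 6.9≤7.5, fuel economy 51≥48).
Opt5: dominated by Opt1 (0-60 4.9≤9.2, fuel economy 25≥15).
Opt6: dominated by Opt1 (0-60 4.9≤6.1, fuel economy 25≥23).
Opt7: dominated by Opt4 (0-60 7.5≤9.3, fuel economy 48≥41).
Opt8: not dominated.
Opt9: not dominated (best fuel economy).
Opt10: not dominated.
Opt11: dominated by Opt2 (0-60 8.1≤9.6, fuel economy 36≥31).

Opt1, Opt3, Opt8, Opt9, Opt10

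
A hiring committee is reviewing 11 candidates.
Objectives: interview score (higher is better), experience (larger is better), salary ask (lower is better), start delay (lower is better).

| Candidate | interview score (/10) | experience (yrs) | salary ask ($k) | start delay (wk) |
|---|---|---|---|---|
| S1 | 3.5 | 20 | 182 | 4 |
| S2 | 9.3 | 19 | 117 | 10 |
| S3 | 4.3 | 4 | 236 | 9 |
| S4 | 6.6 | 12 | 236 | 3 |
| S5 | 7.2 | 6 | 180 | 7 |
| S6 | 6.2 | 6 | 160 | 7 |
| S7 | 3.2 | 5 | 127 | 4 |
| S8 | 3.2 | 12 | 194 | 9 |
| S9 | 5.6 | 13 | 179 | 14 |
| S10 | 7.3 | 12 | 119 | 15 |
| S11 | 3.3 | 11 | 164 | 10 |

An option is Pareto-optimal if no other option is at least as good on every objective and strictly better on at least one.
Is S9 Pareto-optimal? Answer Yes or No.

S2 vs S9: interview score 9.3≥5.6, experience 19≥13, salary ask 117≤179, start delay 10≤14 — S2 is at least as good on every objective and strictly better on at least one, so S2 dominates S9.

No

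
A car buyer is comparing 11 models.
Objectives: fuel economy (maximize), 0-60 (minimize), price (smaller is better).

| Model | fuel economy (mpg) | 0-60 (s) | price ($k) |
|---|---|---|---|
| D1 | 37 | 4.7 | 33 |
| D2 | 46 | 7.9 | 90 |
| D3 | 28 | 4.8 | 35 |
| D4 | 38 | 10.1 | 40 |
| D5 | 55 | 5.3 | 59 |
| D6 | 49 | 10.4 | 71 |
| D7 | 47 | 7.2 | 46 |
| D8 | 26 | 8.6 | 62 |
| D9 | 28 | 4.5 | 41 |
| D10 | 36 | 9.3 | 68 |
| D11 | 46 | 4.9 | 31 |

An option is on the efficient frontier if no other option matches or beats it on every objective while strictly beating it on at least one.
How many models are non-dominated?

5

D1: not dominated.
D2: dominated by D5 (fuel economy 55≥46, 0-60 5.3≤7.9, price 59≤90).
D3: dominated by D1 (fuel economy 37≥28, 0-60 4.7≤4.8, price 33≤35).
D4: dominated by D11 (fuel economy 46≥38, 0-60 4.9≤10.1, price 31≤40).
D5: not dominated (best fuel economy).
D6: dominated by D5 (fuel economy 55≥49, 0-60 5.3≤10.4, price 59≤71).
D7: not dominated.
D8: dominated by D1 (fuel economy 37≥26, 0-60 4.7≤8.6, price 33≤62).
D9: not dominated (best 0-60).
D10: dominated by D1 (fuel economy 37≥36, 0-60 4.7≤9.3, price 33≤68).
D11: not dominated (best price).
Pareto-optimal: D1, D5, D7, D9, D11 → 5.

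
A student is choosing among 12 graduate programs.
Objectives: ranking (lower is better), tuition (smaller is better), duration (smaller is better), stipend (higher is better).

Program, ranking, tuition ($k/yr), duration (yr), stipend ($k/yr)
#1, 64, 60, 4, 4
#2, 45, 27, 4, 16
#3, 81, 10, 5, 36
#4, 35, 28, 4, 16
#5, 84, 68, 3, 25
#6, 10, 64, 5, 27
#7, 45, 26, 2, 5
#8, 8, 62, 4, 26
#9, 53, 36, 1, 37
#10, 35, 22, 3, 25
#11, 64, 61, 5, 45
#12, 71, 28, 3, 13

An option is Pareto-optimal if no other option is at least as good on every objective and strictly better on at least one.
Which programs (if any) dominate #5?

#9: ranking 53≤84, tuition 36≤68, duration 1≤3, stipend 37≥25 — dominates #5.
#10: ranking 35≤84, tuition 22≤68, duration 3≤3, stipend 25≥25 — dominates #5.
Others (#1, #2, #3, #4, #6, #7, #8, #11, #12) are each worse than #5 on at least one objective.

#9, #10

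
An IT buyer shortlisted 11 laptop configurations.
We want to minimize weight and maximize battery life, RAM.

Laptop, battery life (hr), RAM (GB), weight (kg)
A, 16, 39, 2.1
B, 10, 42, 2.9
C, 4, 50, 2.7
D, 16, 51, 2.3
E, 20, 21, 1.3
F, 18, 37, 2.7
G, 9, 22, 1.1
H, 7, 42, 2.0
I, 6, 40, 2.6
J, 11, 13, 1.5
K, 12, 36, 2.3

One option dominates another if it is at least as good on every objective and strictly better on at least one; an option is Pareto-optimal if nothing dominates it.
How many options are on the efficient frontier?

A: not dominated.
B: dominated by D (battery life 16≥10, RAM 51≥42, weight 2.3≤2.9).
C: dominated by D (battery life 16≥4, RAM 51≥50, weight 2.3≤2.7).
D: not dominated (best RAM).
E: not dominated (best battery life).
F: not dominated.
G: not dominated (best weight).
H: not dominated.
I: dominated by D (battery life 16≥6, RAM 51≥40, weight 2.3≤2.6).
J: dominated by E (battery life 20≥11, RAM 21≥13, weight 1.3≤1.5).
K: dominated by A (battery life 16≥12, RAM 39≥36, weight 2.1≤2.3).
Pareto-optimal: A, D, E, F, G, H → 6.

6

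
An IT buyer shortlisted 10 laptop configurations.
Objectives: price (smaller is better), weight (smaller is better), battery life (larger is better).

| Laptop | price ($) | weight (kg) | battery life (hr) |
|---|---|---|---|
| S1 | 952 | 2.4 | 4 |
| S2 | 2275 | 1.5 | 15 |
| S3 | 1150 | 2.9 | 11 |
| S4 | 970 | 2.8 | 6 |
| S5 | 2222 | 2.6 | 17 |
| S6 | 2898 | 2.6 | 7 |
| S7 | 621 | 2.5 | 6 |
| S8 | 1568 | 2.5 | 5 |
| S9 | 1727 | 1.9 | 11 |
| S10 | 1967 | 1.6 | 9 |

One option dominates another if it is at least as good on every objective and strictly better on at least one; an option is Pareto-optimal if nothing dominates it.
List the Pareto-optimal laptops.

S1, S2, S3, S5, S7, S9, S10

S1: not dominated.
S2: not dominated (best weight).
S3: not dominated.
S4: dominated by S7 (price 621≤970, weight 2.5≤2.8, battery life 6≥6).
S5: not dominated (best battery life).
S6: dominated by S2 (price 2275≤2898, weight 1.5≤2.6, battery life 15≥7).
S7: not dominated (best price).
S8: dominated by S7 (price 621≤1568, weight 2.5≤2.5, battery life 6≥5).
S9: not dominated.
S10: not dominated.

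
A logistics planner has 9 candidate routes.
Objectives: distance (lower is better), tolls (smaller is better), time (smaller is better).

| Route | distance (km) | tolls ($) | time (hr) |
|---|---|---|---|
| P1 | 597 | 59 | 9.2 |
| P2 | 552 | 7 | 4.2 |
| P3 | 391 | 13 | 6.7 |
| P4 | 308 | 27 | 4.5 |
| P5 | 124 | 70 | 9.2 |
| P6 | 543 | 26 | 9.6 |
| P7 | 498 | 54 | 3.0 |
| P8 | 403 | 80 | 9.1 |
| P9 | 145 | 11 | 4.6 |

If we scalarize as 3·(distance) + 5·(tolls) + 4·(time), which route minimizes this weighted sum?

P9

P1: 3·597 + 5·59 + 4·9.2 = 2122.8
P2: 3·552 + 5·7 + 4·4.2 = 1707.8
P3: 3·391 + 5·13 + 4·6.7 = 1264.8
P4: 3·308 + 5·27 + 4·4.5 = 1077.0
P5: 3·124 + 5·70 + 4·9.2 = 758.8
P6: 3·543 + 5·26 + 4·9.6 = 1797.4
P7: 3·498 + 5·54 + 4·3.0 = 1776.0
P8: 3·403 + 5·80 + 4·9.1 = 1645.4
P9: 3·145 + 5·11 + 4·4.6 = 508.4
Lowest: P9 at 508.4.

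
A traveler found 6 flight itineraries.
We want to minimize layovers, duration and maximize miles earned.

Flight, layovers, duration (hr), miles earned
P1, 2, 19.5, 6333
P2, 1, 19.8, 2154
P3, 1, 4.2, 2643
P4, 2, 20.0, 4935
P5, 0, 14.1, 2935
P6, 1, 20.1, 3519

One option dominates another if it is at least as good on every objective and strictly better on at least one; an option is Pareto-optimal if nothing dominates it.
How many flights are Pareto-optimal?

P1: not dominated (best miles earned).
P2: dominated by P3 (layovers 1≤1, duration 4.2≤19.8, miles earned 2643≥2154).
P3: not dominated (best duration).
P4: dominated by P1 (layovers 2≤2, duration 19.5≤20.0, miles earned 6333≥4935).
P5: not dominated (best layovers).
P6: not dominated.
Pareto-optimal: P1, P3, P5, P6 → 4.

4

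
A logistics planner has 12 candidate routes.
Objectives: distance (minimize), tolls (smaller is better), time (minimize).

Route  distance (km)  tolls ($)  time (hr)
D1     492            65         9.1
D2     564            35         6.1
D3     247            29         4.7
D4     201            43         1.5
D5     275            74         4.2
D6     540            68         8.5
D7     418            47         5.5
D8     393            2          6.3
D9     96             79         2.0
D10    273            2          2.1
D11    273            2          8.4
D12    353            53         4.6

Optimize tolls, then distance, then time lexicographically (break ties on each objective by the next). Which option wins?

D10

First minimize tolls: best is 2, kept {D8, D10, D11}.
Then minimize distance: best is 273, kept {D10, D11}.
Then minimize time: best is 2.1, kept {D10}.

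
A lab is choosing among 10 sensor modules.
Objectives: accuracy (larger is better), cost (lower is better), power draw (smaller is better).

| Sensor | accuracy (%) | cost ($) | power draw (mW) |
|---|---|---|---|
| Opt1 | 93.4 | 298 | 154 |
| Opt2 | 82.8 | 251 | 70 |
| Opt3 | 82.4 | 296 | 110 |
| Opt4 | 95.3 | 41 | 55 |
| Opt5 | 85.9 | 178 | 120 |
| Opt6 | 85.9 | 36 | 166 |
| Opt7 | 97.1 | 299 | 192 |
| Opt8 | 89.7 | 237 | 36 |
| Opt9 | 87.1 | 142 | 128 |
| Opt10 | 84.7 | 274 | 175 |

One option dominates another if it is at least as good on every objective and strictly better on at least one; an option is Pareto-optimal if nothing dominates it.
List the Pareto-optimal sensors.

Opt1: dominated by Opt4 (accuracy 95.3≥93.4, cost 41≤298, power draw 55≤154).
Opt2: dominated by Opt4 (accuracy 95.3≥82.8, cost 41≤251, power draw 55≤70).
Opt3: dominated by Opt2 (accuracy 82.8≥82.4, cost 251≤296, power draw 70≤110).
Opt4: not dominated.
Opt5: dominated by Opt4 (accuracy 95.3≥85.9, cost 41≤178, power draw 55≤120).
Opt6: not dominated (best cost).
Opt7: not dominated (best accuracy).
Opt8: not dominated (best power draw).
Opt9: dominated by Opt4 (accuracy 95.3≥87.1, cost 41≤142, power draw 55≤128).
Opt10: dominated by Opt4 (accuracy 95.3≥84.7, cost 41≤274, power draw 55≤175).

Opt4, Opt6, Opt7, Opt8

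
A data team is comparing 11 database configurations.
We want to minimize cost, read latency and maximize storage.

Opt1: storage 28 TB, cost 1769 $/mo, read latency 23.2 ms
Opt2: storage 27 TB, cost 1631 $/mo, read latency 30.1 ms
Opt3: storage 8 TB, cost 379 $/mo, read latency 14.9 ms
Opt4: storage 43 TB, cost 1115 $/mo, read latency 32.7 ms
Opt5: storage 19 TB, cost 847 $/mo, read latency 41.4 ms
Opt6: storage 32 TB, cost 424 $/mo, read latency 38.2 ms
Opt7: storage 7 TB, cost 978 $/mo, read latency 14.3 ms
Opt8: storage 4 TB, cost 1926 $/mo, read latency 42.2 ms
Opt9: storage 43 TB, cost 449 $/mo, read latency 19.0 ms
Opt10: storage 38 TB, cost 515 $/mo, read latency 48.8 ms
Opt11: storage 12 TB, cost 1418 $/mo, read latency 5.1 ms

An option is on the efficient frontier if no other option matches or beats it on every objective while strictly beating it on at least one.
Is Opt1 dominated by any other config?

Yes

Opt9 vs Opt1: storage 43≥28, cost 449≤1769, read latency 19.0≤23.2 — Opt9 is at least as good on every objective and strictly better on at least one, so Opt9 dominates Opt1.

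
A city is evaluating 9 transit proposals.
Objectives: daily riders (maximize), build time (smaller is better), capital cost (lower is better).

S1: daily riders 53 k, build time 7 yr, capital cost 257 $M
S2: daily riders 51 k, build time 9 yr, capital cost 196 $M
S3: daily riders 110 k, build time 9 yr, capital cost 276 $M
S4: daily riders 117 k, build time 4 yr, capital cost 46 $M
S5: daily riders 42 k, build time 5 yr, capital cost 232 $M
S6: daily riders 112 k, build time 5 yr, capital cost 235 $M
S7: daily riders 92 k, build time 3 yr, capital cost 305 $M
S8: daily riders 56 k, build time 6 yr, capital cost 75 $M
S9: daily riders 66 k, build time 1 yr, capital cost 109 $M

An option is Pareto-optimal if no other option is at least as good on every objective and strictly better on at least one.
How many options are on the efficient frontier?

S1: dominated by S4 (daily riders 117≥53, build time 4≤7, capital cost 46≤257).
S2: dominated by S4 (daily riders 117≥51, build time 4≤9, capital cost 46≤196).
S3: dominated by S4 (daily riders 117≥110, build time 4≤9, capital cost 46≤276).
S4: not dominated (best daily riders).
S5: dominated by S4 (daily riders 117≥42, build time 4≤5, capital cost 46≤232).
S6: dominated by S4 (daily riders 117≥112, build time 4≤5, capital cost 46≤235).
S7: not dominated.
S8: dominated by S4 (daily riders 117≥56, build time 4≤6, capital cost 46≤75).
S9: not dominated (best build time).
Pareto-optimal: S4, S7, S9 → 3.

3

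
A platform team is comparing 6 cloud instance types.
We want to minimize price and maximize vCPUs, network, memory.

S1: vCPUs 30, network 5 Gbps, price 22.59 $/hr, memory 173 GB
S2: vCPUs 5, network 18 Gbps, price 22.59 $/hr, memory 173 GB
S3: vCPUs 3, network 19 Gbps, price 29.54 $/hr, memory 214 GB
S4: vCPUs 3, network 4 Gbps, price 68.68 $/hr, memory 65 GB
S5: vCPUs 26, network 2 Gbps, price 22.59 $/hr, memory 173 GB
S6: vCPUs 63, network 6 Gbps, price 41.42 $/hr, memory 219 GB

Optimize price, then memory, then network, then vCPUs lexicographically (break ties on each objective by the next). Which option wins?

First minimize price: best is 22.59, kept {S1, S2, S5}.
Then maximize memory: best is 173, kept {S1, S2, S5}.
Then maximize network: best is 18, kept {S2}.

S2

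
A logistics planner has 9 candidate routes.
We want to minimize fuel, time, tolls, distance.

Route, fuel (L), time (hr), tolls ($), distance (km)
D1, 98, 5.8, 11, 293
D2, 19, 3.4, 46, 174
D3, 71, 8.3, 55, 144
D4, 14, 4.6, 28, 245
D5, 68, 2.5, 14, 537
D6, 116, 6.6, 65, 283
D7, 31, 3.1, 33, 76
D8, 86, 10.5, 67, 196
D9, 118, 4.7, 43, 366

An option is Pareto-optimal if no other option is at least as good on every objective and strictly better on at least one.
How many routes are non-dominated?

D1: not dominated (best tolls).
D2: not dominated.
D3: dominated by D7 (fuel 31≤71, time 3.1≤8.3, tolls 33≤55, distance 76≤144).
D4: not dominated (best fuel).
D5: not dominated (best time).
D6: dominated by D2 (fuel 19≤116, time 3.4≤6.6, tolls 46≤65, distance 174≤283).
D7: not dominated (best distance).
D8: dominated by D2 (fuel 19≤86, time 3.4≤10.5, tolls 46≤67, distance 174≤196).
D9: dominated by D4 (fuel 14≤118, time 4.6≤4.7, tolls 28≤43, distance 245≤366).
Pareto-optimal: D1, D2, D4, D5, D7 → 5.

5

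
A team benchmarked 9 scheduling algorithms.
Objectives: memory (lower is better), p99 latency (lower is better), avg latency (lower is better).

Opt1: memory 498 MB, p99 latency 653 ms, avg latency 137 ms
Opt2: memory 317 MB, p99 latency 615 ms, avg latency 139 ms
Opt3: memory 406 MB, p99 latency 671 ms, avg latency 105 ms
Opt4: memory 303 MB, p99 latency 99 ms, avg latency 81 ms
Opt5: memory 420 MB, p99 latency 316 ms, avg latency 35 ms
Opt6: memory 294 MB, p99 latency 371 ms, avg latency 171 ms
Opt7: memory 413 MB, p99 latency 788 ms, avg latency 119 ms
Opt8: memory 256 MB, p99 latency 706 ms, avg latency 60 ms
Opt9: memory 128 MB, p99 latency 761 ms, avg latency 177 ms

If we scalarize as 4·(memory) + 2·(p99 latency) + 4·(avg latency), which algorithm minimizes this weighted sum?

Opt1: 4·498 + 2·653 + 4·137 = 3846
Opt2: 4·317 + 2·615 + 4·139 = 3054
Opt3: 4·406 + 2·671 + 4·105 = 3386
Opt4: 4·303 + 2·99 + 4·81 = 1734
Opt5: 4·420 + 2·316 + 4·35 = 2452
Opt6: 4·294 + 2·371 + 4·171 = 2602
Opt7: 4·413 + 2·788 + 4·119 = 3704
Opt8: 4·256 + 2·706 + 4·60 = 2676
Opt9: 4·128 + 2·761 + 4·177 = 2742
Lowest: Opt4 at 1734.

Opt4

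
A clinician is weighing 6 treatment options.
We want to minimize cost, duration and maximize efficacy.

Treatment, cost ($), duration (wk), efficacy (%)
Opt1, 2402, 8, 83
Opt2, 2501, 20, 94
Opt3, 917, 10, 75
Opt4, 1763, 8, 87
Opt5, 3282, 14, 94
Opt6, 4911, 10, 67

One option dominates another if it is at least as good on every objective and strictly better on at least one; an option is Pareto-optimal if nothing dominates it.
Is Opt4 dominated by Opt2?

Opt2 vs Opt4: Opt2 is worse on cost (2501 vs 1763), so it does not dominate Opt4.

No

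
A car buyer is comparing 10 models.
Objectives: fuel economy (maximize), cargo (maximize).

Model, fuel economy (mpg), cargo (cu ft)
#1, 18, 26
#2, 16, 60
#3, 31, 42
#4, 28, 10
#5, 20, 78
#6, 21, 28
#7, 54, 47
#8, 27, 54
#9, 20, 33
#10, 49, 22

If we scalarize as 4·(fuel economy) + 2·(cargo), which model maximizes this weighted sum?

#7

#1: 4·18 + 2·26 = 124
#2: 4·16 + 2·60 = 184
#3: 4·31 + 2·42 = 208
#4: 4·28 + 2·10 = 132
#5: 4·20 + 2·78 = 236
#6: 4·21 + 2·28 = 140
#7: 4·54 + 2·47 = 310
#8: 4·27 + 2·54 = 216
#9: 4·20 + 2·33 = 146
#10: 4·49 + 2·22 = 240
Highest: #7 at 310.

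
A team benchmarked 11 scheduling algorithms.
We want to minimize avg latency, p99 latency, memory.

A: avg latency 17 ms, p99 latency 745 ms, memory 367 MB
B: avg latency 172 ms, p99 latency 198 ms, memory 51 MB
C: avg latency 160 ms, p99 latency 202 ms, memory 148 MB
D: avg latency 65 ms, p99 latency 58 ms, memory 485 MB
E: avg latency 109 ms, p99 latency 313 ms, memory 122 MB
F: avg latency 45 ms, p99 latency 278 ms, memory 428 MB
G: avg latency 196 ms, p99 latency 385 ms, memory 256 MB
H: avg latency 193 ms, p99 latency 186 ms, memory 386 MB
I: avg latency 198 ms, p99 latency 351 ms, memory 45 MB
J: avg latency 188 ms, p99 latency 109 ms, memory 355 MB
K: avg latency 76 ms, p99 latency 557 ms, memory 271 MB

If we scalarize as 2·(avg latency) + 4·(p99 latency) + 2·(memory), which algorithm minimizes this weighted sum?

B

A: 2·17 + 4·745 + 2·367 = 3748
B: 2·172 + 4·198 + 2·51 = 1238
C: 2·160 + 4·202 + 2·148 = 1424
D: 2·65 + 4·58 + 2·485 = 1332
E: 2·109 + 4·313 + 2·122 = 1714
F: 2·45 + 4·278 + 2·428 = 2058
G: 2·196 + 4·385 + 2·256 = 2444
H: 2·193 + 4·186 + 2·386 = 1902
I: 2·198 + 4·351 + 2·45 = 1890
J: 2·188 + 4·109 + 2·355 = 1522
K: 2·76 + 4·557 + 2·271 = 2922
Lowest: B at 1238.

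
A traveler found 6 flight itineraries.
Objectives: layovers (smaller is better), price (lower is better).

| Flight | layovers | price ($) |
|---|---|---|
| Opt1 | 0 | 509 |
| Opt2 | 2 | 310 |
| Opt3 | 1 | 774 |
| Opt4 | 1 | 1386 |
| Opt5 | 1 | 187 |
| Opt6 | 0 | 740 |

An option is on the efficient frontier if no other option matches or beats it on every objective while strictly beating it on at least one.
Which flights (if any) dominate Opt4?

Opt1, Opt3, Opt5, Opt6

Opt1: layovers 0≤1, price 509≤1386 — dominates Opt4.
Opt3: layovers 1≤1, price 774≤1386 — dominates Opt4.
Opt5: layovers 1≤1, price 187≤1386 — dominates Opt4.
Opt6: layovers 0≤1, price 740≤1386 — dominates Opt4.
Others (Opt2) are each worse than Opt4 on at least one objective.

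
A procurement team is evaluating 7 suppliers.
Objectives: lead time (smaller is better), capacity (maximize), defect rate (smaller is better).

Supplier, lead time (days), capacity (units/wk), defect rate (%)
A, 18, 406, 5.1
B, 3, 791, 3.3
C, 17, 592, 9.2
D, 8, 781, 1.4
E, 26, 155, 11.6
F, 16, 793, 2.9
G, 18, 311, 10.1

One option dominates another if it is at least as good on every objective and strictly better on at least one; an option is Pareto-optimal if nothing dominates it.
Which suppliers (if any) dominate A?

B: lead time 3≤18, capacity 791≥406, defect rate 3.3≤5.1 — dominates A.
D: lead time 8≤18, capacity 781≥406, defect rate 1.4≤5.1 — dominates A.
F: lead time 16≤18, capacity 793≥406, defect rate 2.9≤5.1 — dominates A.
Others (C, E, G) are each worse than A on at least one objective.

B, D, F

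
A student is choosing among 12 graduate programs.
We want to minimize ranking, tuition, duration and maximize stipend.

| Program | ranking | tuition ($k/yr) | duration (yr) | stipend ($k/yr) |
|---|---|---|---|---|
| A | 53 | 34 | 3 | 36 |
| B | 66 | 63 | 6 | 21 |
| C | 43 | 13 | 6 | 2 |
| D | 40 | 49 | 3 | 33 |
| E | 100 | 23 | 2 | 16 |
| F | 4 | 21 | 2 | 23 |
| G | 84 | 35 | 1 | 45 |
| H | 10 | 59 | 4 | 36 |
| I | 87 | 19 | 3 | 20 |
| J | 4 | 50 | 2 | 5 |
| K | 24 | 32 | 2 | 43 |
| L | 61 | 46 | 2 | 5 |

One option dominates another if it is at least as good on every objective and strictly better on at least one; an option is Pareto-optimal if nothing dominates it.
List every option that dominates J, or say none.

F: ranking 4≤4, tuition 21≤50, duration 2≤2, stipend 23≥5 — dominates J.
Others (A, B, C, D, E, G, H, I, K, L) are each worse than J on at least one objective.

F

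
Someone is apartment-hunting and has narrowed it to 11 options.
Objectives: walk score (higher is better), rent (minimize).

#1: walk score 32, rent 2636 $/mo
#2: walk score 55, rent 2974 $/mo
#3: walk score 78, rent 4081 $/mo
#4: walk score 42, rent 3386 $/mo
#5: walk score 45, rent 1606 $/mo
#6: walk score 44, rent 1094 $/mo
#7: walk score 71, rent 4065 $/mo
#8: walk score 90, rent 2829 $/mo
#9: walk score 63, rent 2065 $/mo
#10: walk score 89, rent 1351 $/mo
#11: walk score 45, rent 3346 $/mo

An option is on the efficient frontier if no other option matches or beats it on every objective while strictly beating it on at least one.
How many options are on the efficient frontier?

#1: dominated by #5 (walk score 45≥32, rent 1606≤2636).
#2: dominated by #8 (walk score 90≥55, rent 2829≤2974).
#3: dominated by #8 (walk score 90≥78, rent 2829≤4081).
#4: dominated by #2 (walk score 55≥42, rent 2974≤3386).
#5: dominated by #10 (walk score 89≥45, rent 1351≤1606).
#6: not dominated (best rent).
#7: dominated by #8 (walk score 90≥71, rent 2829≤4065).
#8: not dominated (best walk score).
#9: dominated by #10 (walk score 89≥63, rent 1351≤2065).
#10: not dominated.
#11: dominated by #2 (walk score 55≥45, rent 2974≤3346).
Pareto-optimal: #6, #8, #10 → 3.

3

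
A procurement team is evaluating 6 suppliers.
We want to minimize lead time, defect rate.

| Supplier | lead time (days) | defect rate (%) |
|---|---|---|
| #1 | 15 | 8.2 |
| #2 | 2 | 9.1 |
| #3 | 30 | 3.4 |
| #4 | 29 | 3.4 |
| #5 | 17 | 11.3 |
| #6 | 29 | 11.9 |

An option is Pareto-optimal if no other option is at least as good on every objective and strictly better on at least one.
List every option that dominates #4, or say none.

none

#1: worse on defect rate (8.2 vs 3.4).
#2: worse on defect rate (9.1 vs 3.4).
#3: worse on lead time (30 vs 29).
#5: worse on defect rate (11.3 vs 3.4).
#6: worse on defect rate (11.9 vs 3.4).
No option dominates #4.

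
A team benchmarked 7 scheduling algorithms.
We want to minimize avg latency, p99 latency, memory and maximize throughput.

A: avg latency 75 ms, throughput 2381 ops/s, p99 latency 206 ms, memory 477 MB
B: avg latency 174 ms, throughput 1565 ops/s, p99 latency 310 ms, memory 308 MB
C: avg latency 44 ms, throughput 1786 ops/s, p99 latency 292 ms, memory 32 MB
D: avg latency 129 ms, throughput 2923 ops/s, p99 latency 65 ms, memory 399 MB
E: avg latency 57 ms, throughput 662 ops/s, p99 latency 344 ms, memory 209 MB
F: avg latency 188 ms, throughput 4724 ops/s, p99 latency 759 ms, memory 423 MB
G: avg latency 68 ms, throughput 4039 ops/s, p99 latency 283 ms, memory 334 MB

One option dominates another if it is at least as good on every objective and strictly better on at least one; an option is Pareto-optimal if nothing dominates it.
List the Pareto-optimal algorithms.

A: not dominated.
B: dominated by C (avg latency 44≤174, throughput 1786≥1565, p99 latency 292≤310, memory 32≤308).
C: not dominated (best avg latency).
D: not dominated (best p99 latency).
E: dominated by C (avg latency 44≤57, throughput 1786≥662, p99 latency 292≤344, memory 32≤209).
F: not dominated (best throughput).
G: not dominated.

A, C, D, F, G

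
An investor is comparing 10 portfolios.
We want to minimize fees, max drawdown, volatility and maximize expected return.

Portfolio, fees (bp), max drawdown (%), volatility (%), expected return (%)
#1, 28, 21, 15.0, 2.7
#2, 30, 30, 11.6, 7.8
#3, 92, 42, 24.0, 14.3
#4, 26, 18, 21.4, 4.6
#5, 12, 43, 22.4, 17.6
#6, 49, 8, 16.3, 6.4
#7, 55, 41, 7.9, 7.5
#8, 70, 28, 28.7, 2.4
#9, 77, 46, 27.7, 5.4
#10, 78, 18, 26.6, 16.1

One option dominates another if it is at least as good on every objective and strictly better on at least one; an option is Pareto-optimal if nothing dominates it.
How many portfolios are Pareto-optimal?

8

#1: not dominated.
#2: not dominated.
#3: not dominated.
#4: not dominated.
#5: not dominated (best fees).
#6: not dominated (best max drawdown).
#7: not dominated (best volatility).
#8: dominated by #1 (fees 28≤70, max drawdown 21≤28, volatility 15.0≤28.7, expected return 2.7≥2.4).
#9: dominated by #2 (fees 30≤77, max drawdown 30≤46, volatility 11.6≤27.7, expected return 7.8≥5.4).
#10: not dominated.
Pareto-optimal: #1, #2, #3, #4, #5, #6, #7, #10 → 8.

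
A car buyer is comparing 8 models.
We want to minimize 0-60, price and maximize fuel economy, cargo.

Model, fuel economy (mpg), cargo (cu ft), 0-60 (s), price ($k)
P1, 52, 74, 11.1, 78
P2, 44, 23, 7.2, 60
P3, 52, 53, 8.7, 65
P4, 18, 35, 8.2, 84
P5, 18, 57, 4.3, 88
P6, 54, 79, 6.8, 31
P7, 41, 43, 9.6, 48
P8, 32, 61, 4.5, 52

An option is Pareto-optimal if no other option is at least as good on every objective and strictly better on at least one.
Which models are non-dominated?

P1: dominated by P6 (fuel economy 54≥52, cargo 79≥74, 0-60 6.8≤11.1, price 31≤78).
P2: dominated by P6 (fuel economy 54≥44, cargo 79≥23, 0-60 6.8≤7.2, price 31≤60).
P3: dominated by P6 (fuel economy 54≥52, cargo 79≥53, 0-60 6.8≤8.7, price 31≤65).
P4: dominated by P6 (fuel economy 54≥18, cargo 79≥35, 0-60 6.8≤8.2, price 31≤84).
P5: not dominated (best 0-60).
P6: not dominated (best fuel economy).
P7: dominated by P6 (fuel economy 54≥41, cargo 79≥43, 0-60 6.8≤9.6, price 31≤48).
P8: not dominated.

P5, P6, P8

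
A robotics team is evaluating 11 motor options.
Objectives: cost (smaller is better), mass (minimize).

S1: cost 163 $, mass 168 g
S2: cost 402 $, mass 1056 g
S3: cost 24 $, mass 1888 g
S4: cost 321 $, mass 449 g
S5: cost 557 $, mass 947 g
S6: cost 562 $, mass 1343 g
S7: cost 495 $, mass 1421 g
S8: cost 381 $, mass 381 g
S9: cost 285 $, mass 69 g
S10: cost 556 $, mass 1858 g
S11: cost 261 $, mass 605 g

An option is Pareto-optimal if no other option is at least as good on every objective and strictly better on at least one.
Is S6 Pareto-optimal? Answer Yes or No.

S1 vs S6: cost 163≤562, mass 168≤1343 — S1 is at least as good on every objective and strictly better on at least one, so S1 dominates S6.

No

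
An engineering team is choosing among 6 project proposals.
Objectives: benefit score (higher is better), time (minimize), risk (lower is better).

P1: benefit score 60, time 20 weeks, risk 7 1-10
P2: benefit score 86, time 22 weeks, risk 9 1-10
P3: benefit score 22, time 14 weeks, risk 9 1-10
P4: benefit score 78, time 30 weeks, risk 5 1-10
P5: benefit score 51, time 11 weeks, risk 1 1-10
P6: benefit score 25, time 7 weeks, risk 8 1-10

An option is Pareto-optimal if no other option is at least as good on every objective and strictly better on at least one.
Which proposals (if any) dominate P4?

P1: worse on benefit score (60 vs 78).
P2: worse on risk (9 vs 5).
P3: worse on benefit score (22 vs 78).
P5: worse on benefit score (51 vs 78).
P6: worse on benefit score (25 vs 78).
No option dominates P4.

none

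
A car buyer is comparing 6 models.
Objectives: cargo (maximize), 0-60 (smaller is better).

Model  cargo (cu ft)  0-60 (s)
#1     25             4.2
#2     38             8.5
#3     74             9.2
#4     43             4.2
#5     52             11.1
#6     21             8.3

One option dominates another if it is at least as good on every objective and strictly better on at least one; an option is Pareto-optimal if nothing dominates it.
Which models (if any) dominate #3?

#1: worse on cargo (25 vs 74).
#2: worse on cargo (38 vs 74).
#4: worse on cargo (43 vs 74).
#5: worse on cargo (52 vs 74).
#6: worse on cargo (21 vs 74).
No option dominates #3.

none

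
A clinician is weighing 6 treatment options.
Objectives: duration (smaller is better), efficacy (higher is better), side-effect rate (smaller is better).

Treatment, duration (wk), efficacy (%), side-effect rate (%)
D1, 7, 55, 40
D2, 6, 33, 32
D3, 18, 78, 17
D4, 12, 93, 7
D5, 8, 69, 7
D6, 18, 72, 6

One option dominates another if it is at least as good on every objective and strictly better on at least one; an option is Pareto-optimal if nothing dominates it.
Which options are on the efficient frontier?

D1: not dominated.
D2: not dominated (best duration).
D3: dominated by D4 (duration 12≤18, efficacy 93≥78, side-effect rate 7≤17).
D4: not dominated (best efficacy).
D5: not dominated.
D6: not dominated (best side-effect rate).

D1, D2, D4, D5, D6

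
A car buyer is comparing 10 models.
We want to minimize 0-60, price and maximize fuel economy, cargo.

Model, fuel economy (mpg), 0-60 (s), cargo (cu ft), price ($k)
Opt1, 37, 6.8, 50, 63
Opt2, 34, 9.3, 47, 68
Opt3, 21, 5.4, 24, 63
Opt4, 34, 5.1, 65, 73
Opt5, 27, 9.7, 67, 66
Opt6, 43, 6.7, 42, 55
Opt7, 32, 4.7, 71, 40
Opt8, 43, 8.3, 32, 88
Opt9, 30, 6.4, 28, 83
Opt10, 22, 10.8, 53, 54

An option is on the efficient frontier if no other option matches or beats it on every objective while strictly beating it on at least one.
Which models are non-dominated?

Opt1, Opt4, Opt6, Opt7

Opt1: not dominated.
Opt2: dominated by Opt1 (fuel economy 37≥34, 0-60 6.8≤9.3, cargo 50≥47, price 63≤68).
Opt3: dominated by Opt7 (fuel economy 32≥21, 0-60 4.7≤5.4, cargo 71≥24, price 40≤63).
Opt4: not dominated.
Opt5: dominated by Opt7 (fuel economy 32≥27, 0-60 4.7≤9.7, cargo 71≥67, price 40≤66).
Opt6: not dominated.
Opt7: not dominated (best 0-60).
Opt8: dominated by Opt6 (fuel economy 43≥43, 0-60 6.7≤8.3, cargo 42≥32, price 55≤88).
Opt9: dominated by Opt4 (fuel economy 34≥30, 0-60 5.1≤6.4, cargo 65≥28, price 73≤83).
Opt10: dominated by Opt7 (fuel economy 32≥22, 0-60 4.7≤10.8, cargo 71≥53, price 40≤54).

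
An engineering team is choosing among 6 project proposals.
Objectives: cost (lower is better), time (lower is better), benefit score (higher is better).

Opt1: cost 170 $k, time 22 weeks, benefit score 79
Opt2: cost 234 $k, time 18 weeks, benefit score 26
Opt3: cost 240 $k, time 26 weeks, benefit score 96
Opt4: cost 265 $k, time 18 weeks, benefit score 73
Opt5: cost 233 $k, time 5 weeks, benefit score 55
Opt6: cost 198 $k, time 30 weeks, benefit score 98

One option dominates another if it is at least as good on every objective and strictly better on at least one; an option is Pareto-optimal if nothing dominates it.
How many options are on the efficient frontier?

Opt1: not dominated (best cost).
Opt2: dominated by Opt5 (cost 233≤234, time 5≤18, benefit score 55≥26).
Opt3: not dominated.
Opt4: not dominated.
Opt5: not dominated (best time).
Opt6: not dominated (best benefit score).
Pareto-optimal: Opt1, Opt3, Opt4, Opt5, Opt6 → 5.

5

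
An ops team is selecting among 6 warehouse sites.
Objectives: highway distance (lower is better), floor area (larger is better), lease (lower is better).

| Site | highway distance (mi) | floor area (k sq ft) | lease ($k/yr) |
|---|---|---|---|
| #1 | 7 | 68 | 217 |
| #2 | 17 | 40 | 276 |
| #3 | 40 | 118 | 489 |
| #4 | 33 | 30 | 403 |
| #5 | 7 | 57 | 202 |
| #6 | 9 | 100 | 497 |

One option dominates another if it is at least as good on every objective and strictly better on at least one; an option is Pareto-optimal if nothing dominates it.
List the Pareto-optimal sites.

#1, #3, #5, #6

#1: not dominated.
#2: dominated by #1 (highway distance 7≤17, floor area 68≥40, lease 217≤276).
#3: not dominated (best floor area).
#4: dominated by #1 (highway distance 7≤33, floor area 68≥30, lease 217≤403).
#5: not dominated (best lease).
#6: not dominated.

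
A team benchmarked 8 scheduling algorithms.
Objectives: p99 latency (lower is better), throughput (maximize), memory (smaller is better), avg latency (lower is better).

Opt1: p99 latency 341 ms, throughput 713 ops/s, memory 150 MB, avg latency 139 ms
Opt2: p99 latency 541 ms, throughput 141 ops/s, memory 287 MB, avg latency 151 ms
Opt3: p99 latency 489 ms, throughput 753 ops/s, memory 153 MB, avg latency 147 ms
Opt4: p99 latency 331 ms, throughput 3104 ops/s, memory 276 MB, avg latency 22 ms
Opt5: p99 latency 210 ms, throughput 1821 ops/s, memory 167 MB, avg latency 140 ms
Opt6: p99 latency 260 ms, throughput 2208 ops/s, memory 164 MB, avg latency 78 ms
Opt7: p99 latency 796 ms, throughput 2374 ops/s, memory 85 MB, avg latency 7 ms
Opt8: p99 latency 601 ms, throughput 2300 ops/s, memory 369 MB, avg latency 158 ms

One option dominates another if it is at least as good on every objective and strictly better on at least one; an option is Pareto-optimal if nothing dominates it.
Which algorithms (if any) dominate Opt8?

Opt4

Opt4: p99 latency 331≤601, throughput 3104≥2300, memory 276≤369, avg latency 22≤158 — dominates Opt8.
Others (Opt1, Opt2, Opt3, Opt5, Opt6, Opt7) are each worse than Opt8 on at least one objective.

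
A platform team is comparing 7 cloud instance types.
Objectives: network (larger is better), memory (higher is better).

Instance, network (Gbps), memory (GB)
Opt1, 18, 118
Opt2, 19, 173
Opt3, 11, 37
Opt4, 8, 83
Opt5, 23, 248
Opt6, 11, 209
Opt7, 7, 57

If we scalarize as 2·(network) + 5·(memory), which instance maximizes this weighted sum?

Opt5

Opt1: 2·18 + 5·118 = 626
Opt2: 2·19 + 5·173 = 903
Opt3: 2·11 + 5·37 = 207
Opt4: 2·8 + 5·83 = 431
Opt5: 2·23 + 5·248 = 1286
Opt6: 2·11 + 5·209 = 1067
Opt7: 2·7 + 5·57 = 299
Highest: Opt5 at 1286.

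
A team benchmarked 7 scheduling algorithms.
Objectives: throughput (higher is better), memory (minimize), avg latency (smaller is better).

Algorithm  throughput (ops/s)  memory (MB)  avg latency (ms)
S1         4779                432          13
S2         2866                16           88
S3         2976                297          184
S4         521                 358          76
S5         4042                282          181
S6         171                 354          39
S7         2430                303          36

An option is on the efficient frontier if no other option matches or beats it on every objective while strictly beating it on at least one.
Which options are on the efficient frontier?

S1, S2, S5, S7

S1: not dominated (best throughput).
S2: not dominated (best memory).
S3: dominated by S5 (throughput 4042≥2976, memory 282≤297, avg latency 181≤184).
S4: dominated by S7 (throughput 2430≥521, memory 303≤358, avg latency 36≤76).
S5: not dominated.
S6: dominated by S7 (throughput 2430≥171, memory 303≤354, avg latency 36≤39).
S7: not dominated.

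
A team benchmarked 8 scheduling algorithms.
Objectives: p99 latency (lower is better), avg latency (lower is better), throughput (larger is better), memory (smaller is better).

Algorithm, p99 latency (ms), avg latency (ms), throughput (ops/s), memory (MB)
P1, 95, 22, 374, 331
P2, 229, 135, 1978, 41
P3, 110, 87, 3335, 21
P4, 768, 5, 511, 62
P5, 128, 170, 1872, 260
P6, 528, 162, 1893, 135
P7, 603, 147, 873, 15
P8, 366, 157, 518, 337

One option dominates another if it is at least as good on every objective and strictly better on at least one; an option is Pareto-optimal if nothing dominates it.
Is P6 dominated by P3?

Yes

P3 vs P6: p99 latency 110≤528, avg latency 87≤162, throughput 3335≥1893, memory 21≤135 — P3 is at least as good on every objective with at least one strict improvement.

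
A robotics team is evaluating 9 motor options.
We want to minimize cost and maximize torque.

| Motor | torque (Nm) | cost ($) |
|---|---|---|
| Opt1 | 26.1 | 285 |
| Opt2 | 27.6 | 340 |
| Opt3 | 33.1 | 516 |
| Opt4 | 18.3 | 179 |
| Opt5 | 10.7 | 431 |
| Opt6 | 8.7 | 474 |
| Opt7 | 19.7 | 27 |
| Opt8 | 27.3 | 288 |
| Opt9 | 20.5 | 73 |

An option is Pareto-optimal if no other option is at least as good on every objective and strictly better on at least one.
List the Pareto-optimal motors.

Opt1: not dominated.
Opt2: not dominated.
Opt3: not dominated (best torque).
Opt4: dominated by Opt7 (torque 19.7≥18.3, cost 27≤179).
Opt5: dominated by Opt1 (torque 26.1≥10.7, cost 285≤431).
Opt6: dominated by Opt1 (torque 26.1≥8.7, cost 285≤474).
Opt7: not dominated (best cost).
Opt8: not dominated.
Opt9: not dominated.

Opt1, Opt2, Opt3, Opt7, Opt8, Opt9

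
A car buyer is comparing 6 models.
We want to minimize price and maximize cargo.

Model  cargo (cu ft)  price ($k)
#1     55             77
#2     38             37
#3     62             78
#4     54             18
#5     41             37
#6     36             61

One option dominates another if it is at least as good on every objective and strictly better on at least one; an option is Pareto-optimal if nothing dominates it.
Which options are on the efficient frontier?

#1, #3, #4

#1: not dominated.
#2: dominated by #4 (cargo 54≥38, price 18≤37).
#3: not dominated (best cargo).
#4: not dominated (best price).
#5: dominated by #4 (cargo 54≥41, price 18≤37).
#6: dominated by #2 (cargo 38≥36, price 37≤61).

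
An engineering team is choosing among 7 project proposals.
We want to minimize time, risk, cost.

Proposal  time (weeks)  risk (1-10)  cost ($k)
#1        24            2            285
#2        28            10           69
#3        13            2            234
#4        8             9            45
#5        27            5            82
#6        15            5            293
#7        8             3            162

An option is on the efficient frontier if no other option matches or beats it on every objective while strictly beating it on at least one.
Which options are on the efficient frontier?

#1: dominated by #3 (time 13≤24, risk 2≤2, cost 234≤285).
#2: dominated by #4 (time 8≤28, risk 9≤10, cost 45≤69).
#3: not dominated.
#4: not dominated (best cost).
#5: not dominated.
#6: dominated by #3 (time 13≤15, risk 2≤5, cost 234≤293).
#7: not dominated.

#3, #4, #5, #7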